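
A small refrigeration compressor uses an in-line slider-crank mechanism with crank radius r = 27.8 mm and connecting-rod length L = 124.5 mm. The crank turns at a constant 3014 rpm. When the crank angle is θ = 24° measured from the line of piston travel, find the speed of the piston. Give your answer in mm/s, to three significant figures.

4300

ω = 2π·3014/60 = 315.6 rad/s
For an in-line slider-crank, x = r cosθ + √(L² − r² sin²θ), so v = −rω sinθ·[1 + r cosθ/√(L² − r² sin²θ)].
With r = 0.0278 m, L = 0.1245 m, θ = 24°: √(L² − r² sin²θ) = 0.12399 m.
v = −0.0278·315.6·0.40674·[1 + 0.0278·0.91355/0.12399] = -4.2999 m/s.
|v| = 4.2999 m/s = 4299.9 mm/s.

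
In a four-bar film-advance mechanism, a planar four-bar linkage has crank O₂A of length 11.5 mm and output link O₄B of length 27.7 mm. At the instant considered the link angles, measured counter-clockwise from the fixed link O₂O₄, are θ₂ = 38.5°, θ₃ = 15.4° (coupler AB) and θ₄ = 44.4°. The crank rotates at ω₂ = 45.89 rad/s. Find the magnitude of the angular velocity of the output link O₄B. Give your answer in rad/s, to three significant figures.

15.4

ω₂ = 45.89 rad/s
Differentiating the loop-closure r₂e^{iθ₂}+r₃e^{iθ₃}=r₁+r₄e^{iθ₄} gives r₂ω₂e^{iθ₂}+r₃ω₃e^{iθ₃}=r₄ω₄e^{iθ₄}.
Eliminating the other unknown: ω₄ = r₂ω₂ sin(θ₂−θ₃) / [r₄ sin(θ₄−θ₃)].
Numerator sine = +0.39234; denominator sine = +0.48481.
Result = 0.0115·45.89·(+0.39234) / (0.0277·(+0.48481)) = +15.418 rad/s; magnitude 15.418 rad/s.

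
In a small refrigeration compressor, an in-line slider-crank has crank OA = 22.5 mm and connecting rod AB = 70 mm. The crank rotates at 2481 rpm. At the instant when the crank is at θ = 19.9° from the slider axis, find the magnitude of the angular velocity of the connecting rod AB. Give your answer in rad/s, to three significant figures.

79.0

ω = 259.8 rad/s (converted from 2481 rpm).
The rod makes angle φ with the slider axis where L sinφ = r sinθ; differentiating, L cosφ·φ̇ = r ω cosθ.
L cosφ = √(L² − r² sin²θ) = 0.06958 m.
|ω_rod| = r ω |cosθ| / √(L² − r² sin²θ) = 0.0225·259.8·0.94029/0.06958 = 78.998 rad/s.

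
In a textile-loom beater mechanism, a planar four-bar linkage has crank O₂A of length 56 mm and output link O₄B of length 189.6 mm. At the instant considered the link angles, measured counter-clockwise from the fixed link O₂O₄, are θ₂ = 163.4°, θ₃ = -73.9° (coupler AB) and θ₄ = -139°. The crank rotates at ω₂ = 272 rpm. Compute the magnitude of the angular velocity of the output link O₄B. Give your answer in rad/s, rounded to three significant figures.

7.81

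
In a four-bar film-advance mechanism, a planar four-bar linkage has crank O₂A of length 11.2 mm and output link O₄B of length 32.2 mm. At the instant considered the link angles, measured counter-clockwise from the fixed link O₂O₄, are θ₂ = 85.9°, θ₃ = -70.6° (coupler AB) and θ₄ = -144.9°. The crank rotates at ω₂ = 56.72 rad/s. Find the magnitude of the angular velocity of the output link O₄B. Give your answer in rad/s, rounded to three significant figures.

ω₂ = 56.72 rad/s
Differentiating the loop-closure r₂e^{iθ₂}+r₃e^{iθ₃}=r₁+r₄e^{iθ₄} gives r₂ω₂e^{iθ₂}+r₃ω₃e^{iθ₃}=r₄ω₄e^{iθ₄}.
Eliminating the other unknown: ω₄ = r₂ω₂ sin(θ₂−θ₃) / [r₄ sin(θ₄−θ₃)].
Numerator sine = +0.39875; denominator sine = -0.96269.
Result = 0.0112·56.72·(+0.39875) / (0.0322·(-0.96269)) = -8.1717 rad/s; magnitude 8.1717 rad/s.

8.17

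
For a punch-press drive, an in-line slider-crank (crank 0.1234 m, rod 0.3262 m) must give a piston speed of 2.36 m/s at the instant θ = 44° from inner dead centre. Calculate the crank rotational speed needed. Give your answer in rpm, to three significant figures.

205

For an in-line slider-crank, |v_piston| = rω|sinθ|·[1 + r cosθ/√(L² − r² sin²θ)].
With r = 0.1234 m, L = 0.3262 m, θ = 44°: the bracketed kinematic factor |dx/dθ| = 0.1099 m.
ω = v/|dx/dθ| = 2.36/0.1099 = 21.475 rad/s.
N = 60ω/(2π) = 205.07 rpm.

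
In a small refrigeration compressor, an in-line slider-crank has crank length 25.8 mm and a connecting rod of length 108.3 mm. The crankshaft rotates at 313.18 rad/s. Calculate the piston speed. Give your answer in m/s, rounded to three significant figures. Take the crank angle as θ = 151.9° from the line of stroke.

3.00

ω = 313.2 rad/s
For an in-line slider-crank, x = r cosθ + √(L² − r² sin²θ), so v = −rω sinθ·[1 + r cosθ/√(L² − r² sin²θ)].
With r = 0.0258 m, L = 0.1083 m, θ = 151.9°: √(L² − r² sin²θ) = 0.10762 m.
v = −0.0258·313.2·0.47101·[1 + 0.0258·-0.88213/0.10762] = -3.0009 m/s.
|v| = 3.0009 m/s.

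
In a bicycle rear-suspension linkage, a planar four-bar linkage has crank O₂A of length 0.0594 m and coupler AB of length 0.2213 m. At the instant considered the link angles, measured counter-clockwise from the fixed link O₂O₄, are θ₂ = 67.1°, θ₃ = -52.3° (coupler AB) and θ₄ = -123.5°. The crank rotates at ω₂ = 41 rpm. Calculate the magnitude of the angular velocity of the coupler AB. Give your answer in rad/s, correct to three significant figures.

ω₂ = 4.294 rad/s (from 41 rpm).
Differentiating the loop-closure r₂e^{iθ₂}+r₃e^{iθ₃}=r₁+r₄e^{iθ₄} gives r₂ω₂e^{iθ₂}+r₃ω₃e^{iθ₃}=r₄ω₄e^{iθ₄}.
Eliminating the other unknown: ω₃ = r₂ω₂ sin(θ₄−θ₂) / [r₃ sin(θ₃−θ₄)].
Numerator sine = +0.18395; denominator sine = +0.94665.
Result = 0.0594·4.294·(+0.18395) / (0.2213·(+0.94665)) = +0.22394 rad/s; magnitude 0.22394 rad/s.

0.224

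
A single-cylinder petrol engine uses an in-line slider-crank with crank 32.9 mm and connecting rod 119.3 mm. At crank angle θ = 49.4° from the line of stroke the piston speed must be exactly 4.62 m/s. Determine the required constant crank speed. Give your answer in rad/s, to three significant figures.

156

For an in-line slider-crank, |v_piston| = rω|sinθ|·[1 + r cosθ/√(L² − r² sin²θ)].
With r = 0.0329 m, L = 0.1193 m, θ = 49.4°: the bracketed kinematic factor |dx/dθ| = 0.029565 m.
ω = v/|dx/dθ| = 4.62/0.029565 = 156.27 rad/s.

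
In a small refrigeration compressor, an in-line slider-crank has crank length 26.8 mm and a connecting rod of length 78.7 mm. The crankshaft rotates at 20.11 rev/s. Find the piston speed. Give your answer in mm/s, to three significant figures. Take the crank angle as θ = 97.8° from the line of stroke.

3190

ω = 2π·20.1 = 126.4 rad/s
For an in-line slider-crank, x = r cosθ + √(L² − r² sin²θ), so v = −rω sinθ·[1 + r cosθ/√(L² − r² sin²θ)].
With r = 0.0268 m, L = 0.0787 m, θ = 97.8°: √(L² − r² sin²θ) = 0.074086 m.
v = −0.0268·126.4·0.99075·[1 + 0.0268·-0.13572/0.074086] = -3.1903 m/s.
|v| = 3.1903 m/s = 3190.3 mm/s.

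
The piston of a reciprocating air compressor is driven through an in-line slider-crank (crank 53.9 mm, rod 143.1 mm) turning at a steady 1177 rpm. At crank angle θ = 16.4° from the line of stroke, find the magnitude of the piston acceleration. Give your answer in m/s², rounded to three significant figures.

ω = 2π·1177/60 = 123.3 rad/s
x(θ) = r cosθ + √(L² − r² sin²θ); with ω constant, a = ω²·d²x/dθ².
d²x/dθ² = −r cosθ − r²(cos2θ)/√u − r⁴ sin²2θ/(4u^{3/2}),  u = L² − r² sin²θ = 0.020246 m².
Substituting r = 0.0539 m, L = 0.1431 m, θ = 16.4°: d²x/dθ² = -0.069084 m.
a = ω²·d²x/dθ² = (123.3)²·(-0.069084) = -1049.5 m/s²;  |a| = 1049.5 m/s².

1050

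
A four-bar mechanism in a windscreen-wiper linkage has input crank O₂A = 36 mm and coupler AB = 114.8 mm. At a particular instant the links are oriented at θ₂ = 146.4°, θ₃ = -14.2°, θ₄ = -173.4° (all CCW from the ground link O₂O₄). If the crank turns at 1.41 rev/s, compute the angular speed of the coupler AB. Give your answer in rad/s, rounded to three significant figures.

ω₂ = 8.859 rad/s (from 1.41 rev/s).
Differentiating the loop-closure r₂e^{iθ₂}+r₃e^{iθ₃}=r₁+r₄e^{iθ₄} gives r₂ω₂e^{iθ₂}+r₃ω₃e^{iθ₃}=r₄ω₄e^{iθ₄}.
Eliminating the other unknown: ω₃ = r₂ω₂ sin(θ₄−θ₂) / [r₃ sin(θ₃−θ₄)].
Numerator sine = +0.64546; denominator sine = +0.35511.
Result = 0.036·8.859·(+0.64546) / (0.1148·(+0.35511)) = +5.0497 rad/s; magnitude 5.0497 rad/s.

5.05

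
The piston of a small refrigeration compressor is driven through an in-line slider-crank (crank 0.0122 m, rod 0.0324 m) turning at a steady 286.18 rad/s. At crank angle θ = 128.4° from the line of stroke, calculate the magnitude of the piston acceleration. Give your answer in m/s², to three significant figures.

ω = 286.2 rad/s
x(θ) = r cosθ + √(L² − r² sin²θ); with ω constant, a = ω²·d²x/dθ².
d²x/dθ² = −r cosθ − r²(cos2θ)/√u − r⁴ sin²2θ/(4u^{3/2}),  u = L² − r² sin²θ = 0.000958346 m².
Substituting r = 0.0122 m, L = 0.0324 m, θ = 128.4°: d²x/dθ² = +0.008499 m.
a = ω²·d²x/dθ² = (286.2)²·(+0.008499) = +696.06 m/s²;  |a| = 696.06 m/s².

696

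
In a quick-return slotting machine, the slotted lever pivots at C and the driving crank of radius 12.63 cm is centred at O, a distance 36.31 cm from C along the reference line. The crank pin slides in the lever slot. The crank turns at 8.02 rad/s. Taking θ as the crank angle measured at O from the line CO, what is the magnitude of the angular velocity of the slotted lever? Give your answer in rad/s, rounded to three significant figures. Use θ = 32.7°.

ω = 8.02 rad/s
Crank pin A relative to C: A = (d + r cosθ, r sinθ); lever angle φ = atan2(r sinθ, d + r cosθ).
Differentiating tanφ: φ̇ = rω(d cosθ + r)/(d² + r² + 2dr cosθ).
d² + r² + 2dr cosθ = |CA|² = 0.224976 m²;  d cosθ + r = +0.43185 m.
|ω_lever| = |0.1263·8.02·+0.43185| / 0.224976 = 1.9444 rad/s.

1.94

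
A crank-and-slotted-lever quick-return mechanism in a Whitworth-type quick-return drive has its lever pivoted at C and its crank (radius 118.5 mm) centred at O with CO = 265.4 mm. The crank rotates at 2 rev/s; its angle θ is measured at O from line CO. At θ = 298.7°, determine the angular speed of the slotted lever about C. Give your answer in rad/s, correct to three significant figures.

3.19

ω = 12.57 rad/s (from 2 rev/s).
Crank pin A relative to C: A = (d + r cosθ, r sinθ); lever angle φ = atan2(r sinθ, d + r cosθ).
Differentiating tanφ: φ̇ = rω(d cosθ + r)/(d² + r² + 2dr cosθ).
d² + r² + 2dr cosθ = |CA|² = 0.114685 m²;  d cosθ + r = +0.24595 m.
|ω_lever| = |0.1185·12.57·+0.24595| / 0.114685 = 3.1935 rad/s.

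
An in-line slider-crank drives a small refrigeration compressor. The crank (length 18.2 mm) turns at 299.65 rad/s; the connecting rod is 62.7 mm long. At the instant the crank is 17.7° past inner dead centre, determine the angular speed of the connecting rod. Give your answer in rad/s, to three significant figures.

ω = 299.6 rad/s
The rod makes angle φ with the slider axis where L sinφ = r sinθ; differentiating, L cosφ·φ̇ = r ω cosθ.
L cosφ = √(L² − r² sin²θ) = 0.062455 m.
|ω_rod| = r ω |cosθ| / √(L² − r² sin²θ) = 0.0182·299.6·0.95266/0.062455 = 83.187 rad/s.

83.2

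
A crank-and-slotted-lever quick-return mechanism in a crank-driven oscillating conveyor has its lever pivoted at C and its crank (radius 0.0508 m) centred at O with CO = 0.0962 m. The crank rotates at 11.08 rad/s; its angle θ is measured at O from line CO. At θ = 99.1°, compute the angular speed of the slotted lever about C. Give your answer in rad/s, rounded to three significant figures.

1.95

ω = 11.08 rad/s
Crank pin A relative to C: A = (d + r cosθ, r sinθ); lever angle φ = atan2(r sinθ, d + r cosθ).
Differentiating tanφ: φ̇ = rω(d cosθ + r)/(d² + r² + 2dr cosθ).
d² + r² + 2dr cosθ = |CA|² = 0.0102893 m²;  d cosθ + r = +0.035585 m.
|ω_lever| = |0.0508·11.08·+0.035585| / 0.0102893 = 1.9467 rad/s.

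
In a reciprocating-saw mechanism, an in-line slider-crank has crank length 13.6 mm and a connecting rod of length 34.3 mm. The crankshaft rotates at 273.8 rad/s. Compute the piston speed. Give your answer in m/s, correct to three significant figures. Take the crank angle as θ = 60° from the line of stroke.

3.91

ω = 273.8 rad/s
For an in-line slider-crank, x = r cosθ + √(L² − r² sin²θ), so v = −rω sinθ·[1 + r cosθ/√(L² − r² sin²θ)].
With r = 0.0136 m, L = 0.0343 m, θ = 60°: √(L² − r² sin²θ) = 0.032214 m.
v = −0.0136·273.8·0.86603·[1 + 0.0136·0.50000/0.032214] = -3.9055 m/s.
|v| = 3.9055 m/s.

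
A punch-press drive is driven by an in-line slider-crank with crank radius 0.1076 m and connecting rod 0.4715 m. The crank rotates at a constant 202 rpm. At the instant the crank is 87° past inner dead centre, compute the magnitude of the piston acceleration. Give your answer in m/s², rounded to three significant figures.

ω = 2π·202/60 = 21.15 rad/s
x(θ) = r cosθ + √(L² − r² sin²θ); with ω constant, a = ω²·d²x/dθ².
d²x/dθ² = −r cosθ − r²(cos2θ)/√u − r⁴ sin²2θ/(4u^{3/2}),  u = L² − r² sin²θ = 0.210766 m².
Substituting r = 0.1076 m, L = 0.4715 m, θ = 87°: d²x/dθ² = +0.019445 m.
a = ω²·d²x/dθ² = (21.15)²·(+0.019445) = +8.7012 m/s²;  |a| = 8.7012 m/s².

8.70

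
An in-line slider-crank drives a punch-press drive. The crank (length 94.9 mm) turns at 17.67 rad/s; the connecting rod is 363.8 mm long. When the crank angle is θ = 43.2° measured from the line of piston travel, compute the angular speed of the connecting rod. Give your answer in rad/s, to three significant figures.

ω = 17.67 rad/s
The rod makes angle φ with the slider axis where L sinφ = r sinθ; differentiating, L cosφ·φ̇ = r ω cosθ.
L cosφ = √(L² − r² sin²θ) = 0.35795 m.
|ω_rod| = r ω |cosθ| / √(L² − r² sin²θ) = 0.0949·17.67·0.72897/0.35795 = 3.415 rad/s.

3.41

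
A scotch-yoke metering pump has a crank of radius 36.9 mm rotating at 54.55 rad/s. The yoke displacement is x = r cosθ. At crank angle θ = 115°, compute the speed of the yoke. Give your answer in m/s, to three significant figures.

1.82

ω = 54.55 rad/s
x = r cosθ ⇒ ẋ = −rω sinθ.
|v| = rω|sinθ| = 0.0369·54.55·|sin 115°| = 1.8243 m/s.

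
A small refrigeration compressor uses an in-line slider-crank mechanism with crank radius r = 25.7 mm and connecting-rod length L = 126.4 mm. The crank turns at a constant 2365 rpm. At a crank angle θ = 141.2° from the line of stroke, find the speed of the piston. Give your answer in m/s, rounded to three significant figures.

3.35

ω = 2π·2365/60 = 247.7 rad/s
For an in-line slider-crank, x = r cosθ + √(L² − r² sin²θ), so v = −rω sinθ·[1 + r cosθ/√(L² − r² sin²θ)].
With r = 0.0257 m, L = 0.1264 m, θ = 141.2°: √(L² − r² sin²θ) = 0.12537 m.
v = −0.0257·247.7·0.62660·[1 + 0.0257·-0.77934/0.12537] = -3.3511 m/s.
|v| = 3.3511 m/s.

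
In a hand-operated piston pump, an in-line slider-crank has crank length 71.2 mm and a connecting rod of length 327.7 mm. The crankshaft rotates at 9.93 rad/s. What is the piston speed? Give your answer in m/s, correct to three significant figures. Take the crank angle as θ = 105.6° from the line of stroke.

ω = 9.93 rad/s
For an in-line slider-crank, x = r cosθ + √(L² − r² sin²θ), so v = −rω sinθ·[1 + r cosθ/√(L² − r² sin²θ)].
With r = 0.0712 m, L = 0.3277 m, θ = 105.6°: √(L² − r² sin²θ) = 0.32044 m.
v = −0.0712·9.93·0.96316·[1 + 0.0712·-0.26892/0.32044] = -0.64028 m/s.
|v| = 0.64028 m/s.

0.640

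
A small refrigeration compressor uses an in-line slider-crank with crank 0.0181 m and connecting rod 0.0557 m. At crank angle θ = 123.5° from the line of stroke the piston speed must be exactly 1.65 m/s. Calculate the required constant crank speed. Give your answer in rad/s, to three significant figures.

134

For an in-line slider-crank, |v_piston| = rω|sinθ|·[1 + r cosθ/√(L² − r² sin²θ)].
With r = 0.0181 m, L = 0.0557 m, θ = 123.5°: the bracketed kinematic factor |dx/dθ| = 0.012281 m.
ω = v/|dx/dθ| = 1.65/0.012281 = 134.35 rad/s.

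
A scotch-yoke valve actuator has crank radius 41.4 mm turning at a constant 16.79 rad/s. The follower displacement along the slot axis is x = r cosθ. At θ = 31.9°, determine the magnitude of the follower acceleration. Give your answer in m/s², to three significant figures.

ω = 16.79 rad/s
x = r cosθ ⇒ ẍ = −rω² cosθ (ω constant).
|a| = rω²|cosθ| = 0.0414·(16.79)²·|cos 31.9°| = 9.9082 m/s².

9.91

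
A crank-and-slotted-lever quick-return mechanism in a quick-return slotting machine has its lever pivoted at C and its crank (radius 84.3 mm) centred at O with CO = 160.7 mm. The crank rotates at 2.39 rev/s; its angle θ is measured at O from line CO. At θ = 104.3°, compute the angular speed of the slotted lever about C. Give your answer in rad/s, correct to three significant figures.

ω = 15.02 rad/s (from 2.39 rev/s).
Crank pin A relative to C: A = (d + r cosθ, r sinθ); lever angle φ = atan2(r sinθ, d + r cosθ).
Differentiating tanφ: φ̇ = rω(d cosθ + r)/(d² + r² + 2dr cosθ).
d² + r² + 2dr cosθ = |CA|² = 0.0262388 m²;  d cosθ + r = +0.044607 m.
|ω_lever| = |0.0843·15.02·+0.044607| / 0.0262388 = 2.1521 rad/s.

2.15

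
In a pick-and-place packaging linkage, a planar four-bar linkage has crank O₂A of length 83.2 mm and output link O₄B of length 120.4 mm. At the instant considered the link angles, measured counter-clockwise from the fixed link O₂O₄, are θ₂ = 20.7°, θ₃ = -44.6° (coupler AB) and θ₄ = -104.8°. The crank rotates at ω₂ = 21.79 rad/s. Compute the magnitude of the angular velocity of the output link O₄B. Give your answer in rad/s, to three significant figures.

ω₂ = 21.79 rad/s
Differentiating the loop-closure r₂e^{iθ₂}+r₃e^{iθ₃}=r₁+r₄e^{iθ₄} gives r₂ω₂e^{iθ₂}+r₃ω₃e^{iθ₃}=r₄ω₄e^{iθ₄}.
Eliminating the other unknown: ω₄ = r₂ω₂ sin(θ₂−θ₃) / [r₄ sin(θ₄−θ₃)].
Numerator sine = +0.90851; denominator sine = -0.86777.
Result = 0.0832·21.79·(+0.90851) / (0.1204·(-0.86777)) = -15.765 rad/s; magnitude 15.765 rad/s.

15.8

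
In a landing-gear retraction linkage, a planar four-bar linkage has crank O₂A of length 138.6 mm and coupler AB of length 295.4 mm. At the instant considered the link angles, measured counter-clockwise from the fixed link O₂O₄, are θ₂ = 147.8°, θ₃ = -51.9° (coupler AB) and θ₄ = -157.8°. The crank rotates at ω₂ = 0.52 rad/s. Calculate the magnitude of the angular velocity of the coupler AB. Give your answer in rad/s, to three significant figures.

ω₂ = 0.52 rad/s
Differentiating the loop-closure r₂e^{iθ₂}+r₃e^{iθ₃}=r₁+r₄e^{iθ₄} gives r₂ω₂e^{iθ₂}+r₃ω₃e^{iθ₃}=r₄ω₄e^{iθ₄}.
Eliminating the other unknown: ω₃ = r₂ω₂ sin(θ₄−θ₂) / [r₃ sin(θ₃−θ₄)].
Numerator sine = +0.81310; denominator sine = +0.96174.
Result = 0.1386·0.52·(+0.81310) / (0.2954·(+0.96174)) = +0.20627 rad/s; magnitude 0.20627 rad/s.

0.206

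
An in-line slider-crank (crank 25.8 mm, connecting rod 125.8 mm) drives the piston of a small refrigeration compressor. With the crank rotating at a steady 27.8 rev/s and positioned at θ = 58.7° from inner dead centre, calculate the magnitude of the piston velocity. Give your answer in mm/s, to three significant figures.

4270

ω = 2π·27.8 = 174.7 rad/s
For an in-line slider-crank, x = r cosθ + √(L² − r² sin²θ), so v = −rω sinθ·[1 + r cosθ/√(L² − r² sin²θ)].
With r = 0.0258 m, L = 0.1258 m, θ = 58.7°: √(L² − r² sin²θ) = 0.12385 m.
v = −0.0258·174.7·0.85446·[1 + 0.0258·0.51952/0.12385] = -4.2674 m/s.
|v| = 4.2674 m/s = 4267.4 mm/s.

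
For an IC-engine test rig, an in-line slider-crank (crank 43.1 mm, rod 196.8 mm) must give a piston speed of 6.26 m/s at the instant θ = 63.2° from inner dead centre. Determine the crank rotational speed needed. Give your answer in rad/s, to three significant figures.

148

For an in-line slider-crank, |v_piston| = rω|sinθ|·[1 + r cosθ/√(L² − r² sin²θ)].
With r = 0.0431 m, L = 0.1968 m, θ = 63.2°: the bracketed kinematic factor |dx/dθ| = 0.042344 m.
ω = v/|dx/dθ| = 6.26/0.042344 = 147.84 rad/s.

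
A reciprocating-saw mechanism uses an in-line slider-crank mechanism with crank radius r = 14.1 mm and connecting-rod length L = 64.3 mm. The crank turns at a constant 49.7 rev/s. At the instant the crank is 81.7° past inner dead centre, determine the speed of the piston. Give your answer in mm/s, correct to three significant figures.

ω = 2π·49.7 = 312.3 rad/s
For an in-line slider-crank, x = r cosθ + √(L² − r² sin²θ), so v = −rω sinθ·[1 + r cosθ/√(L² − r² sin²θ)].
With r = 0.0141 m, L = 0.0643 m, θ = 81.7°: √(L² − r² sin²θ) = 0.062768 m.
v = −0.0141·312.3·0.98953·[1 + 0.0141·0.14436/0.062768] = -4.4982 m/s.
|v| = 4.4982 m/s = 4498.2 mm/s.

4500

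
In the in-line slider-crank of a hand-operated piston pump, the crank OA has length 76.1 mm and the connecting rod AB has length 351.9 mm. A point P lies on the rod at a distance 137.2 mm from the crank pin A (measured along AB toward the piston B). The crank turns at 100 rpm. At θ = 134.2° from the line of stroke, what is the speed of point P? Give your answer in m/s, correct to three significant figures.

ω = 10.47 rad/s.  Crank-pin speed |V_A| = rω = 0.79692 m/s, perpendicular to OA.
Rod angle: sinφ = −(r/L) sinθ ⇒ φ = -8.919°; ω_rod = −rω cosθ/√(L²−r²sin²θ) = +1.5981 rad/s.
V_P = V_A + ω_rod × AP, with AP = 0.1372 m along the rod.
Components: V_Px = −rω sinθ − a·ω_rod·sinφ = -0.53732 m/s;  V_Py = rω cosθ + a·ω_rod·cosφ = -0.33897 m/s.
|V_P| = √(V_Px² + V_Py²) = 0.63531 m/s.

0.635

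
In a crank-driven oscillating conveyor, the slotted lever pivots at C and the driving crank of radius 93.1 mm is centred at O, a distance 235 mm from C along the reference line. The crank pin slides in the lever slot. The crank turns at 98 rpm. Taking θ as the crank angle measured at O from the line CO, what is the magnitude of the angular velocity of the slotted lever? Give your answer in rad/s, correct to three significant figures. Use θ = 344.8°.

2.88

ω = 10.26 rad/s (from 98 rpm).
Crank pin A relative to C: A = (d + r cosθ, r sinθ); lever angle φ = atan2(r sinθ, d + r cosθ).
Differentiating tanφ: φ̇ = rω(d cosθ + r)/(d² + r² + 2dr cosθ).
d² + r² + 2dr cosθ = |CA|² = 0.106119 m²;  d cosθ + r = +0.31988 m.
|ω_lever| = |0.0931·10.26·+0.31988| / 0.106119 = 2.88 rad/s.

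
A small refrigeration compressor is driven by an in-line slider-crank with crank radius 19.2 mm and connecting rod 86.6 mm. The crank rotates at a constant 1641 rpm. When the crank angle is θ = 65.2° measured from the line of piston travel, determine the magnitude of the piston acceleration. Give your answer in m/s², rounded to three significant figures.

156

ω = 2π·1641/60 = 171.8 rad/s
x(θ) = r cosθ + √(L² − r² sin²θ); with ω constant, a = ω²·d²x/dθ².
d²x/dθ² = −r cosθ − r²(cos2θ)/√u − r⁴ sin²2θ/(4u^{3/2}),  u = L² − r² sin²θ = 0.00719578 m².
Substituting r = 0.0192 m, L = 0.0866 m, θ = 65.2°: d²x/dθ² = -0.0052692 m.
a = ω²·d²x/dθ² = (171.8)²·(-0.0052692) = -155.6 m/s²;  |a| = 155.6 m/s².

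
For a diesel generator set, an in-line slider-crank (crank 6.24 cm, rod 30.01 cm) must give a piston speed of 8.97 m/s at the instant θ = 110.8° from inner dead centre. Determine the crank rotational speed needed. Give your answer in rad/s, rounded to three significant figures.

166

For an in-line slider-crank, |v_piston| = rω|sinθ|·[1 + r cosθ/√(L² − r² sin²θ)].
With r = 0.0624 m, L = 0.3001 m, θ = 110.8°: the bracketed kinematic factor |dx/dθ| = 0.053942 m.
ω = v/|dx/dθ| = 8.97/0.053942 = 166.29 rad/s.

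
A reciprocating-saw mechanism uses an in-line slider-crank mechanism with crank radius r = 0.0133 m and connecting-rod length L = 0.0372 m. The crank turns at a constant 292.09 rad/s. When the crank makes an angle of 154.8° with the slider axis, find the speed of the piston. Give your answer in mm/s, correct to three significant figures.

ω = 292.1 rad/s
For an in-line slider-crank, x = r cosθ + √(L² − r² sin²θ), so v = −rω sinθ·[1 + r cosθ/√(L² − r² sin²θ)].
With r = 0.0133 m, L = 0.0372 m, θ = 154.8°: √(L² − r² sin²θ) = 0.036766 m.
v = −0.0133·292.1·0.42578·[1 + 0.0133·-0.90483/0.036766] = -1.1127 m/s.
|v| = 1.1127 m/s = 1112.7 mm/s.

1110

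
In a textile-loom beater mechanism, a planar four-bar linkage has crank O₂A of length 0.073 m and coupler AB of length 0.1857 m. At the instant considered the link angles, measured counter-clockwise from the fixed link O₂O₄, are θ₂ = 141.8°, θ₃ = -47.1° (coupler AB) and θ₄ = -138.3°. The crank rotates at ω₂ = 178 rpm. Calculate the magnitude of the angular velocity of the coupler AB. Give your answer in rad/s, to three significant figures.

7.22

ω₂ = 18.64 rad/s (from 178 rpm).
Differentiating the loop-closure r₂e^{iθ₂}+r₃e^{iθ₃}=r₁+r₄e^{iθ₄} gives r₂ω₂e^{iθ₂}+r₃ω₃e^{iθ₃}=r₄ω₄e^{iθ₄}.
Eliminating the other unknown: ω₃ = r₂ω₂ sin(θ₄−θ₂) / [r₃ sin(θ₃−θ₄)].
Numerator sine = +0.98450; denominator sine = +0.99978.
Result = 0.073·18.64·(+0.98450) / (0.1857·(+0.99978)) = +7.2156 rad/s; magnitude 7.2156 rad/s.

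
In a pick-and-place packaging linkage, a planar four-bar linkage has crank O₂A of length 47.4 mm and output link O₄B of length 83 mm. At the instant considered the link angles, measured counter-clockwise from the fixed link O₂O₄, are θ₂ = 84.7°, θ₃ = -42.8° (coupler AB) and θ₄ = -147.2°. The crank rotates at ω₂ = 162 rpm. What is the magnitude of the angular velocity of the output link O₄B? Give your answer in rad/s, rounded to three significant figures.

7.94

ω₂ = 16.96 rad/s (from 162 rpm).
Differentiating the loop-closure r₂e^{iθ₂}+r₃e^{iθ₃}=r₁+r₄e^{iθ₄} gives r₂ω₂e^{iθ₂}+r₃ω₃e^{iθ₃}=r₄ω₄e^{iθ₄}.
Eliminating the other unknown: ω₄ = r₂ω₂ sin(θ₂−θ₃) / [r₄ sin(θ₄−θ₃)].
Numerator sine = +0.79335; denominator sine = -0.96858.
Result = 0.0474·16.96·(+0.79335) / (0.083·(-0.96858)) = -7.9355 rad/s; magnitude 7.9355 rad/s.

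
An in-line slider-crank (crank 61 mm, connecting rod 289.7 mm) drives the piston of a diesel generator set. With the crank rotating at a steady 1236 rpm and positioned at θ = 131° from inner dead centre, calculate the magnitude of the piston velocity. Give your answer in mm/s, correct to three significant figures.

ω = 2π·1236/60 = 129.4 rad/s
For an in-line slider-crank, x = r cosθ + √(L² − r² sin²θ), so v = −rω sinθ·[1 + r cosθ/√(L² − r² sin²θ)].
With r = 0.061 m, L = 0.2897 m, θ = 131°: √(L² − r² sin²θ) = 0.28602 m.
v = −0.061·129.4·0.75471·[1 + 0.061·-0.65606/0.28602] = -5.125 m/s.
|v| = 5.125 m/s = 5125 mm/s.

5130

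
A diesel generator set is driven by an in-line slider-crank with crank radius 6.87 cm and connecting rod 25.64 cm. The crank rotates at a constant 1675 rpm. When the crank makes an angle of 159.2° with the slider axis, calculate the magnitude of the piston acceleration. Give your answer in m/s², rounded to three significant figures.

ω = 2π·1675/60 = 175.4 rad/s
x(θ) = r cosθ + √(L² − r² sin²θ); with ω constant, a = ω²·d²x/dθ².
d²x/dθ² = −r cosθ − r²(cos2θ)/√u − r⁴ sin²2θ/(4u^{3/2}),  u = L² − r² sin²θ = 0.0651458 m².
Substituting r = 0.0687 m, L = 0.2564 m, θ = 159.2°: d²x/dθ² = +0.050247 m.
a = ω²·d²x/dθ² = (175.4)²·(+0.050247) = +1546 m/s²;  |a| = 1546 m/s².

1550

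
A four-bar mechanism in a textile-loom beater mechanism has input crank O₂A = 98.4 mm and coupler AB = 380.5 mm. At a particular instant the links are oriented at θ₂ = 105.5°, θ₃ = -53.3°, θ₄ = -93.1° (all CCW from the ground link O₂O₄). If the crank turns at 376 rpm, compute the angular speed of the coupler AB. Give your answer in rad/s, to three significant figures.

5.07

ω₂ = 39.37 rad/s (from 376 rpm).
Differentiating the loop-closure r₂e^{iθ₂}+r₃e^{iθ₃}=r₁+r₄e^{iθ₄} gives r₂ω₂e^{iθ₂}+r₃ω₃e^{iθ₃}=r₄ω₄e^{iθ₄}.
Eliminating the other unknown: ω₃ = r₂ω₂ sin(θ₄−θ₂) / [r₃ sin(θ₃−θ₄)].
Numerator sine = +0.31896; denominator sine = +0.64011.
Result = 0.0984·39.37·(+0.31896) / (0.3805·(+0.64011)) = +5.0739 rad/s; magnitude 5.0739 rad/s.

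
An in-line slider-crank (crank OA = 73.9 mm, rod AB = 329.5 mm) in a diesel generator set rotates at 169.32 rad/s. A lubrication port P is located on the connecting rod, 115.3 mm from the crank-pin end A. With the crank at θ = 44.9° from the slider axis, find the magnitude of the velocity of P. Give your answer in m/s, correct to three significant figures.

11.0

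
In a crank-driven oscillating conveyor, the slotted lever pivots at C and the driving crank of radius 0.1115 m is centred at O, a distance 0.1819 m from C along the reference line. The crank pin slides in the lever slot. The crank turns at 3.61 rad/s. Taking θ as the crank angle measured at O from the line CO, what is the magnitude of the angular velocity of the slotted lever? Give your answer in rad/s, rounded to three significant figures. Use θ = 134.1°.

ω = 3.61 rad/s
Crank pin A relative to C: A = (d + r cosθ, r sinθ); lever angle φ = atan2(r sinθ, d + r cosθ).
Differentiating tanφ: φ̇ = rω(d cosθ + r)/(d² + r² + 2dr cosθ).
d² + r² + 2dr cosθ = |CA|² = 0.0172911 m²;  d cosθ + r = -0.015087 m.
|ω_lever| = |0.1115·3.61·-0.015087| / 0.0172911 = 0.3512 rad/s.

0.351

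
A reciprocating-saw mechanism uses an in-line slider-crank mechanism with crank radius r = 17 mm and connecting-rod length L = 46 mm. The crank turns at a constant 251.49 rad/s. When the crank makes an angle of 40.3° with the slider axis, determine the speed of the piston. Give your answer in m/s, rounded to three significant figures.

3.57

ω = 251.5 rad/s
For an in-line slider-crank, x = r cosθ + √(L² − r² sin²θ), so v = −rω sinθ·[1 + r cosθ/√(L² − r² sin²θ)].
With r = 0.017 m, L = 0.046 m, θ = 40.3°: √(L² − r² sin²θ) = 0.044667 m.
v = −0.017·251.5·0.64679·[1 + 0.017·0.76267/0.044667] = -3.5679 m/s.
|v| = 3.5679 m/s.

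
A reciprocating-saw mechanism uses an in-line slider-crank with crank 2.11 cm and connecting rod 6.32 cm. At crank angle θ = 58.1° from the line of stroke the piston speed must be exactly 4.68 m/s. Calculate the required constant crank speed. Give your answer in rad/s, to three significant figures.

For an in-line slider-crank, |v_piston| = rω|sinθ|·[1 + r cosθ/√(L² − r² sin²θ)].
With r = 0.0211 m, L = 0.0632 m, θ = 58.1°: the bracketed kinematic factor |dx/dθ| = 0.021209 m.
ω = v/|dx/dθ| = 4.68/0.021209 = 220.66 rad/s.

221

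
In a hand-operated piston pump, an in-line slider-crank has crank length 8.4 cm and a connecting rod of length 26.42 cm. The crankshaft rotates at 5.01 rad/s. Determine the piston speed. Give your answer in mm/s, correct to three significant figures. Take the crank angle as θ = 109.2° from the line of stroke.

ω = 5.01 rad/s
For an in-line slider-crank, x = r cosθ + √(L² − r² sin²θ), so v = −rω sinθ·[1 + r cosθ/√(L² − r² sin²θ)].
With r = 0.084 m, L = 0.2642 m, θ = 109.2°: √(L² − r² sin²θ) = 0.25201 m.
v = −0.084·5.01·0.94438·[1 + 0.084·-0.32887/0.25201] = -0.35387 m/s.
|v| = 0.35387 m/s = 353.87 mm/s.

354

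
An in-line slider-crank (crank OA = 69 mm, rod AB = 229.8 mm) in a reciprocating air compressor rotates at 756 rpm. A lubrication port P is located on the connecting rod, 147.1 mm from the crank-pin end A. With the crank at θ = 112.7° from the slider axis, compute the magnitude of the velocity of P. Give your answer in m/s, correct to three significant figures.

4.71

ω = 79.17 rad/s.  Crank-pin speed |V_A| = rω = 5.4626 m/s, perpendicular to OA.
Rod angle: sinφ = −(r/L) sinθ ⇒ φ = -16.081°; ω_rod = −rω cosθ/√(L²−r²sin²θ) = +9.547 rad/s.
V_P = V_A + ω_rod × AP, with AP = 0.1471 m along the rod.
Components: V_Px = −rω sinθ − a·ω_rod·sinφ = -4.6504 m/s;  V_Py = rω cosθ + a·ω_rod·cosφ = -0.75864 m/s.
|V_P| = √(V_Px² + V_Py²) = 4.7119 m/s.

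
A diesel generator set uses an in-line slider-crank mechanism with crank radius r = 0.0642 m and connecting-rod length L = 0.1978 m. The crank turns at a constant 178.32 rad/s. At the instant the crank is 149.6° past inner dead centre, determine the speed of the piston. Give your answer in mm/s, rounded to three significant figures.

ω = 178.3 rad/s
For an in-line slider-crank, x = r cosθ + √(L² − r² sin²θ), so v = −rω sinθ·[1 + r cosθ/√(L² − r² sin²θ)].
With r = 0.0642 m, L = 0.1978 m, θ = 149.6°: √(L² − r² sin²θ) = 0.19511 m.
v = −0.0642·178.3·0.50603·[1 + 0.0642·-0.86251/0.19511] = -4.1491 m/s.
|v| = 4.1491 m/s = 4149.1 mm/s.

4150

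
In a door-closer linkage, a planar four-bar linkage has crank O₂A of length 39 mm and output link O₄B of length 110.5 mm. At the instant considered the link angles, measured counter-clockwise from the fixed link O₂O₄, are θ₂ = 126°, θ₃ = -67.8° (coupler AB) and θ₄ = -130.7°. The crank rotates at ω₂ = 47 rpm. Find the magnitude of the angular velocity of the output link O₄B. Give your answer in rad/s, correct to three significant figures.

0.465

ω₂ = 4.922 rad/s (from 47 rpm).
Differentiating the loop-closure r₂e^{iθ₂}+r₃e^{iθ₃}=r₁+r₄e^{iθ₄} gives r₂ω₂e^{iθ₂}+r₃ω₃e^{iθ₃}=r₄ω₄e^{iθ₄}.
Eliminating the other unknown: ω₄ = r₂ω₂ sin(θ₂−θ₃) / [r₄ sin(θ₄−θ₃)].
Numerator sine = -0.23853; denominator sine = -0.89021.
Result = 0.039·4.922·(-0.23853) / (0.1105·(-0.89021)) = +0.46546 rad/s; magnitude 0.46546 rad/s.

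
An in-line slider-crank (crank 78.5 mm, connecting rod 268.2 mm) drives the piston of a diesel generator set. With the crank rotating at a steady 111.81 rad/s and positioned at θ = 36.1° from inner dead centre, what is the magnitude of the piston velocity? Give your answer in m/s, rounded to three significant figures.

6.41

ω = 111.8 rad/s
For an in-line slider-crank, x = r cosθ + √(L² − r² sin²θ), so v = −rω sinθ·[1 + r cosθ/√(L² − r² sin²θ)].
With r = 0.0785 m, L = 0.2682 m, θ = 36.1°: √(L² − r² sin²θ) = 0.26418 m.
v = −0.0785·111.8·0.58920·[1 + 0.0785·0.80799/0.26418] = -6.413 m/s.
|v| = 6.413 m/s.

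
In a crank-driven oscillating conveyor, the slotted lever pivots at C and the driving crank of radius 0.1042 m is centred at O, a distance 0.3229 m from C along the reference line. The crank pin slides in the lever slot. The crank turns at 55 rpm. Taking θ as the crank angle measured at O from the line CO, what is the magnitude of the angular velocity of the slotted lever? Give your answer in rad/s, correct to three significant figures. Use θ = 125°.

0.635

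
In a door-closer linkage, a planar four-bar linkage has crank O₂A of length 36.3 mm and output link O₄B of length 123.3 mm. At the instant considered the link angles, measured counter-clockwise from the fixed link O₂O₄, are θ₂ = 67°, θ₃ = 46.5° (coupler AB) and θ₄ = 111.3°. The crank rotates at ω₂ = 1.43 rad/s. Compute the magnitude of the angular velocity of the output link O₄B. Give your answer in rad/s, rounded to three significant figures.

0.163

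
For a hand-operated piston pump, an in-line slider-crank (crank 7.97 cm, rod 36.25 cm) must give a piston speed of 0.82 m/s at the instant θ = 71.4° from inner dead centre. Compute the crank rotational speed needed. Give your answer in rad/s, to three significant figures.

10.1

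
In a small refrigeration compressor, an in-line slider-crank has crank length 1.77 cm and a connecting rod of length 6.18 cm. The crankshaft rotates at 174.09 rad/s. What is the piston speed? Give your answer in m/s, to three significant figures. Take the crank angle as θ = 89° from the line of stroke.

3.10

ω = 174.1 rad/s
For an in-line slider-crank, x = r cosθ + √(L² − r² sin²θ), so v = −rω sinθ·[1 + r cosθ/√(L² − r² sin²θ)].
With r = 0.0177 m, L = 0.0618 m, θ = 89°: √(L² − r² sin²θ) = 0.059212 m.
v = −0.0177·174.1·0.99985·[1 + 0.0177·0.01745/0.059212] = -3.097 m/s.
|v| = 3.097 m/s.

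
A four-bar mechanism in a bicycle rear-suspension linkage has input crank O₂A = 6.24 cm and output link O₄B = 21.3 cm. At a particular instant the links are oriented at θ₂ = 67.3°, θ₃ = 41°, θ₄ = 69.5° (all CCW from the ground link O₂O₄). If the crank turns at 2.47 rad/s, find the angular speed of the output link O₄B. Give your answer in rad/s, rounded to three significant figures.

ω₂ = 2.47 rad/s
Differentiating the loop-closure r₂e^{iθ₂}+r₃e^{iθ₃}=r₁+r₄e^{iθ₄} gives r₂ω₂e^{iθ₂}+r₃ω₃e^{iθ₃}=r₄ω₄e^{iθ₄}.
Eliminating the other unknown: ω₄ = r₂ω₂ sin(θ₂−θ₃) / [r₄ sin(θ₄−θ₃)].
Numerator sine = +0.44307; denominator sine = +0.47716.
Result = 0.0624·2.47·(+0.44307) / (0.213·(+0.47716)) = +0.67191 rad/s; magnitude 0.67191 rad/s.

0.672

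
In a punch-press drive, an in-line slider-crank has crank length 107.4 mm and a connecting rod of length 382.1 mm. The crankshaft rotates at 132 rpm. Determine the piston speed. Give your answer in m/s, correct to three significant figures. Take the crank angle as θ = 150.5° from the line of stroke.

0.550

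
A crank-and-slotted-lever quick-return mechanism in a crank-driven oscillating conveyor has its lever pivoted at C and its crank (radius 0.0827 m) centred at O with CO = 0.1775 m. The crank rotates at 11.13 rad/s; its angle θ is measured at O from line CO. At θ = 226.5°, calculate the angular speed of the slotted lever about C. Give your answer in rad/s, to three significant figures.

2.00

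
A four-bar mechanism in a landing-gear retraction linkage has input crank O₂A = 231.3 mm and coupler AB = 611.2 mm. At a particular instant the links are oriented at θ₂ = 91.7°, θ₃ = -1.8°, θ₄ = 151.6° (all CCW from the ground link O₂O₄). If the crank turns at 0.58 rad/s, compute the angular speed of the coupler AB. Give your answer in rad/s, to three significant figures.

0.424

ω₂ = 0.58 rad/s
Differentiating the loop-closure r₂e^{iθ₂}+r₃e^{iθ₃}=r₁+r₄e^{iθ₄} gives r₂ω₂e^{iθ₂}+r₃ω₃e^{iθ₃}=r₄ω₄e^{iθ₄}.
Eliminating the other unknown: ω₃ = r₂ω₂ sin(θ₄−θ₂) / [r₃ sin(θ₃−θ₄)].
Numerator sine = +0.86515; denominator sine = -0.44776.
Result = 0.2313·0.58·(+0.86515) / (0.6112·(-0.44776)) = -0.4241 rad/s; magnitude 0.4241 rad/s.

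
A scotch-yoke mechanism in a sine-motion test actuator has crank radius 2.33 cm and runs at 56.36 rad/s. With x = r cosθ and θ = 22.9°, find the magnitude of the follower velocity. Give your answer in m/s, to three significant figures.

0.511

ω = 56.36 rad/s
x = r cosθ ⇒ ẋ = −rω sinθ.
|v| = rω|sinθ| = 0.0233·56.36·|sin 22.9°| = 0.51099 m/s.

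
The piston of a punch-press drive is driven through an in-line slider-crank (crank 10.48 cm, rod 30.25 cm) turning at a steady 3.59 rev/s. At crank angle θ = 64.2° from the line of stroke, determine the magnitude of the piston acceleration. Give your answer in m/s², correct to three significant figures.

ω = 2π·3.59 = 22.56 rad/s
x(θ) = r cosθ + √(L² − r² sin²θ); with ω constant, a = ω²·d²x/dθ².
d²x/dθ² = −r cosθ − r²(cos2θ)/√u − r⁴ sin²2θ/(4u^{3/2}),  u = L² − r² sin²θ = 0.0826037 m².
Substituting r = 0.1048 m, L = 0.3025 m, θ = 64.2°: d²x/dθ² = -0.022656 m.
a = ω²·d²x/dθ² = (22.56)²·(-0.022656) = -11.527 m/s²;  |a| = 11.527 m/s².

11.5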